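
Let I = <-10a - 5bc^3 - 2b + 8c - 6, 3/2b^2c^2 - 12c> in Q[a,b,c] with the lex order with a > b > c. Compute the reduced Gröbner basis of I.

Buchberger's algorithm terminates because the ascending chain of leading-term ideals stabilizes.

f_1 = -10a - 5bc^3 - 2b + 8c - 6, LT = a.
f_2 = 3/2b^2c^2 - 12c, LT = b^2c^2.

S(f_1,f_2): leading monomials are coprime, so the S-polynomial reduces to 0 (Buchberger's first criterion).
Every S-polynomial of the final basis reduces to 0, so we have a Gröbner basis.

G = {a + 1/2bc^3 + 1/5b - 4/5c + 3/5, b^2c^2 - 8c}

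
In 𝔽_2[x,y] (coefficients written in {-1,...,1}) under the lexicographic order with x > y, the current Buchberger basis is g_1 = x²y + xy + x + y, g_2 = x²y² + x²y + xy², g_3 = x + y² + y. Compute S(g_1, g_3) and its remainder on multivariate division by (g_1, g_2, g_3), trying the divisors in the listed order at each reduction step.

S(g_1, g_3) = xy³ + xy² + xy + x + y; remainder on division = y⁵.

lcm(LM(g_1), LM(g_3)) = x²y.
S = (lcm/LT(g_1))·g_1 − (lcm/LT(g_3))·g_3 = xy³ + xy² + xy + x + y.
Reduce S modulo (g_1, g_2, g_3) in that order:
  leading term xy³: subtract (y³)·g_3 from xy³ + xy² + xy + x + y → xy² + xy + x + y⁵ + y⁴ + y
  leading term xy²: subtract (y²)·g_3 from xy² + xy + x + y⁵ + y⁴ + y → xy + x + y⁵ + y³ + y
  leading term xy: subtract (y)·g_3 from xy + x + y⁵ + y³ + y → x + y⁵ + y² + y
  leading term x: subtract (1)·g_3 from x + y⁵ + y² + y → y⁵
  leading term y⁵: no divisor's leading term divides it; move y⁵ to the remainder.
The remainder y⁵ is nonzero, so it would be added as the next basis element.
An S-polynomial is built so that the two leading terms cancel; whether anything survives reduction is exactly the Gröbner-basis criterion.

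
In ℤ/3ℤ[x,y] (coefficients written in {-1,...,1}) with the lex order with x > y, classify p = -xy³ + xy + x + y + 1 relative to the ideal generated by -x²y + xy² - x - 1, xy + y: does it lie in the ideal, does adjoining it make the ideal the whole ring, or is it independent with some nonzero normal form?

-xy³ + xy + x + y + 1 is independent of I; its normal form modulo I is y² - y.

First compute the reduced Gröbner basis of I by Buchberger's algorithm.
f_1 = -x²y + xy² - x - 1, LT = x²y.
f_2 = xy + y, LT = xy.

S(f_1,f_2): lcm = x²y. S = -xy² - xy + x + 1.
  reduce S modulo (f_1, f_2):
  remainder x + y² + y + 1 ≠ 0; add h_3 = x + y² + y + 1 to the basis.

S(f_1,h_3): lcm = x²y. S = -xy³ + xy² - xy + x + 1.
  reduce S modulo (f_1, f_2, h_3):
  remainder y³ + y² ≠ 0; add h_4 = y³ + y² to the basis.

The other S-polynomials (S(f_2,h_3), S(f_1,h_4), S(f_2,h_4), S(h_3,h_4)) all reduce to 0 modulo the current basis, so we have a Gröbner basis.
Inter-reduce: drop elements whose leading term is divisible by another's, tail-reduce, and make monic.
Reduced Gröbner basis: {x + y² + y + 1, y³ + y²}.
Label its elements g_1 = x + y² + y + 1, g_2 = y³ + y².

Reduce p = -xy³ + xy + x + y + 1 modulo G:
  leading term xy³: subtract (-y³)·g_1 from -xy³ + xy + x + y + 1 → xy + x + y⁵ + y⁴ + y³ + y + 1
  leading term xy: subtract (y)·g_1 from xy + x + y⁵ + y⁴ + y³ + y + 1 → x + y⁵ + y⁴ - y² + 1
  leading term x: subtract (1)·g_1 from x + y⁵ + y⁴ - y² + 1 → y⁵ + y⁴ + y² - y
  leading term y⁵: subtract (y²)·g_2 from y⁵ + y⁴ + y² - y → y² - y
  leading term y²: no divisor's leading term divides it; move y² to the remainder.
  leading term y: no divisor's leading term divides it; move -y to the remainder.
  normal form = y² - y.
The normal form is nonzero, so p ∉ I. Since p minus its normal form lies in I, I + (p) = I + (r) where r = y² - y; decide whether this ideal is the whole ring.
Run Buchberger on G together with r (pairs among the g_i already reduce to 0 since G is a Gröbner basis):
g_1 = x + y² + y + 1, LT = x.
g_2 = y³ + y², LT = y³.
r = y² - y, LT = y².

S(g_2,r): lcm = y³. S = -y².
  reduce S modulo (g_1, g_2, r):
  remainder -y ≠ 0; add m_4 = -y to the basis.

The other S-polynomials (S(g_1,g_2), S(g_1,r), S(g_1,m_4), S(g_2,m_4), S(r,m_4)) all reduce to 0 modulo the current basis, so we have a Gröbner basis.
Inter-reduce: drop elements whose leading term is divisible by another's, tail-reduce, and make monic.
Reduced Gröbner basis: {x + 1, y}.
The reduced Gröbner basis of I + (p) is {x + 1, y} ≠ {1}, a proper ideal, so the enlarged system stays consistent: p is independent of I, with normal form y² - y.

The remainder on division by a Gröbner basis is unique — it is the normal form.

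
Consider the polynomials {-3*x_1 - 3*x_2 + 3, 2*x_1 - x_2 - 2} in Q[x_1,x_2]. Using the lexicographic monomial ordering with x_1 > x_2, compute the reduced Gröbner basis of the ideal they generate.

G = {x_1 - 1, x_2}

f_1 = -3*x_1 - 3*x_2 + 3, LT = x_1.
f_2 = 2*x_1 - x_2 - 2, LT = x_1.

S(f_1,f_2): lcm = x_1. S = 3/2*x_2.
  leading term x_2: no divisor's leading term divides it; move 3/2*x_2 to the remainder.
  remainder 3/2*x_2 ≠ 0; add g_3 = 3/2*x_2 to the basis.

The other S-polynomials (S(f_1,g_3), S(f_2,g_3)) all reduce to 0 modulo the current basis, so we have a Gröbner basis.
Inter-reduce: drop elements whose leading term is divisible by another's, tail-reduce, and make monic.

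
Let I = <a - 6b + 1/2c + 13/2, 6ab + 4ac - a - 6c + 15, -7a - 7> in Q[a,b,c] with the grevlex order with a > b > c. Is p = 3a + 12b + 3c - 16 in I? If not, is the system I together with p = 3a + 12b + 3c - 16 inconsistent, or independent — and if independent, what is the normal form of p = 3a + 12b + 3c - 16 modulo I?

First compute the reduced Gröbner basis of I by Buchberger's algorithm.
f_1 = a - 6b + 1/2c + 13/2, LT = a.
f_2 = 6ab + 4ac - a - 6c + 15, LT = ab.
f_3 = -7a - 7, LT = a.

S(f_1,f_2): lcm = ab. S = -6b^2 - 2/3ac + 1/2bc + 1/6a + 13/2b + c - 5/2.
  leading term b^2: no divisor's leading term divides it; move -6b^2 to the remainder.
  leading term ac: subtract (-2/3c)·f_1 from -2/3ac + 1/2bc + 1/6a + 13/2b + c - 5/2 → -7/2bc + 1/3c^2 + 1/6a + 13/2b + 16/3c - 5/2
  leading term bc: no divisor's leading term divides it; move -7/2bc to the remainder.
  leading term c^2: no divisor's leading term divides it; move 1/3c^2 to the remainder.
  leading term a: subtract (1/6)·f_1 from 1/6a + 13/2b + 16/3c - 5/2 → 15/2b + 21/4c - 43/12
  leading term b: no divisor's leading term divides it; move 15/2b to the remainder.
  leading term c: no divisor's leading term divides it; move 21/4c to the remainder.
  leading term 1: no divisor's leading term divides it; move -43/12 to the remainder.
  remainder -6b^2 - 7/2bc + 1/3c^2 + 15/2b + 21/4c - 43/12 ≠ 0; add h_4 = -6b^2 - 7/2bc + 1/3c^2 + 15/2b + 21/4c - 43/12 to the basis.

S(f_1,f_3): lcm = a. S = -6b + 1/2c + 11/2.
  leading term b: no divisor's leading term divides it; move -6b to the remainder.
  leading term c: no divisor's leading term divides it; move 1/2c to the remainder.
  leading term 1: no divisor's leading term divides it; move 11/2 to the remainder.
  remainder -6b + 1/2c + 11/2 ≠ 0; add h_5 = -6b + 1/2c + 11/2 to the basis.

S(f_2,f_3): lcm = ab. S = 2/3ac - 1/6a - b - c + 5/2.
  leading term ac: subtract (2/3c)·f_1 from 2/3ac - 1/6a - b - c + 5/2 → 4bc - 1/3c^2 - 1/6a - b - 16/3c + 5/2
  leading term bc: subtract (-2/3c)·h_5 from 4bc - 1/3c^2 - 1/6a - b - 16/3c + 5/2 → -1/6a - b - 5/3c + 5/2
  leading term a: subtract (-1/6)·f_1 from -1/6a - b - 5/3c + 5/2 → -2b - 19/12c + 43/12
  leading term b: subtract (1/3)·h_5 from -2b - 19/12c + 43/12 → -7/4c + 7/4
  leading term c: no divisor's leading term divides it; move -7/4c to the remainder.
  leading term 1: no divisor's leading term divides it; move 7/4 to the remainder.
  remainder -7/4c + 7/4 ≠ 0; add h_6 = -7/4c + 7/4 to the basis.

The other S-polynomials (S(f_1,h_4), S(f_2,h_4), S(f_3,h_4), S(f_1,h_5), S(f_2,h_5), S(f_3,h_5), S(h_4,h_5), S(f_1,h_6), S(f_2,h_6), S(f_3,h_6), S(h_4,h_6), S(h_5,h_6)) all reduce to 0 modulo the current basis, so we have a Gröbner basis.
Inter-reduce: drop elements whose leading term is divisible by another's, tail-reduce, and make monic.
Reduced Gröbner basis: {a + 1, b - 1, c - 1}.
Label its elements g_1 = a + 1, g_2 = b - 1, g_3 = c - 1.

Reduce p = 3a + 12b + 3c - 16 modulo G:
  leading term a: subtract (3)·g_1 from 3a + 12b + 3c - 16 → 12b + 3c - 19
  leading term b: subtract (12)·g_2 from 12b + 3c - 19 → 3c - 7
  leading term c: subtract (3)·g_3 from 3c - 7 → -4
  leading term 1: no divisor's leading term divides it; move -4 to the remainder.
  normal form = -4.
The normal form is nonzero, so p ∉ I. Since p minus its normal form lies in I, I + (p) = I + (r) where r = -4; decide whether this ideal is the whole ring.
Here r = -4 is a nonzero constant, hence a unit: 1 ∈ I + (p), the Gröbner basis of I + (p) is {1}, and the enlarged system has no common solution — adjoining p is inconsistent.

Adjoining 3a + 12b + 3c - 16 makes the ideal the whole ring: the system is inconsistent.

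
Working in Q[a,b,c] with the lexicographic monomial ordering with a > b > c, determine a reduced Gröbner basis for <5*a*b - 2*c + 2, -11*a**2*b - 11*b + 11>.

f_1 = 5*a*b - 2*c + 2, LT = a*b.
f_2 = -11*a**2*b - 11*b + 11, LT = a**2*b.

S(f_1,f_2): lcm = a**2*b. S = -2/5*a*c + 2/5*a - b + 1.
  reduce S modulo (f_1, f_2):
  remainder -2/5*a*c + 2/5*a - b + 1 ≠ 0; add g_3 = -2/5*a*c + 2/5*a - b + 1 to the basis.

S(f_1,g_3): lcm = a*b*c. S = a*b - 5/2*b**2 + 5/2*b - 2/5*c**2 + 2/5*c.
  reduce S modulo (f_1, f_2, g_3):
  remainder -5/2*b**2 + 5/2*b - 2/5*c**2 + 4/5*c - 2/5 ≠ 0; add g_4 = -5/2*b**2 + 5/2*b - 2/5*c**2 + 4/5*c - 2/5 to the basis.

The other S-polynomials (S(f_2,g_3), S(f_1,g_4), S(f_2,g_4), S(g_3,g_4)) all reduce to 0 modulo the current basis, so we have a Gröbner basis.
Inter-reduce: drop elements whose leading term is divisible by another's, tail-reduce, and make monic.

G = {a*b - 2/5*c + 2/5, a*c - a + 5/2*b - 5/2, b**2 - b + 4/25*c**2 - 8/25*c + 4/25}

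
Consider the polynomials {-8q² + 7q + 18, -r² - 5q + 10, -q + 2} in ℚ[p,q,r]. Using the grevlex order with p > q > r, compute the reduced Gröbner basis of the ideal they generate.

f_1 = -8q² + 7q + 18, LT = q².
f_2 = -r² - 5q + 10, LT = r².
f_3 = -q + 2, LT = q.

The S-polynomials (S(f_1,f_2), S(f_1,f_3), S(f_2,f_3)) all reduce to 0 modulo the current basis, so we have a Gröbner basis.
Inter-reduce: drop elements whose leading term is divisible by another's, tail-reduce, and make monic.

G = {r², q - 2}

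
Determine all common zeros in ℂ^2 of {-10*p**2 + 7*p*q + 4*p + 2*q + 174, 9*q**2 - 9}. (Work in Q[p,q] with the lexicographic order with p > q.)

Compute a lex Gröbner basis by Buchberger's algorithm.
f_1 = -10*p**2 + 7*p*q + 4*p + 2*q + 174, LT = p**2.
f_2 = 9*q**2 - 9, LT = q**2.

The S-polynomials (S(f_1,f_2)) all reduce to 0 modulo the current basis, so we have a Gröbner basis.
Inter-reduce: drop elements whose leading term is divisible by another's, tail-reduce, and make monic.
Reduced Gröbner basis: {p**2 - 7/10*p*q - 2/5*p - 1/5*q - 87/5, q**2 - 1}.

The lex basis is triangular: the last element involves only q. Solving q**2 - 1 = 0 gives q ∈ {-1, 1}; substituting each value into the earlier elements determines the remaining variables.
  q = -1: the earlier basis element becomes p**2 + 3/10*p - 86/5 = 0, giving p = -43/10, 4 — points (-43/10, -1), (4, -1).
  q = 1: the earlier basis element becomes p**2 - 11/10*p - 88/5 = 0, giving p = 11/20 - sqrt(7161)/20, 11/20 + sqrt(7161)/20 — points (11/20 - sqrt(7161)/20, 1), (11/20 + sqrt(7161)/20, 1).

{(-43/10, -1), (4, -1), (11/20 - sqrt(7161)/20, 1), (11/20 + sqrt(7161)/20, 1)}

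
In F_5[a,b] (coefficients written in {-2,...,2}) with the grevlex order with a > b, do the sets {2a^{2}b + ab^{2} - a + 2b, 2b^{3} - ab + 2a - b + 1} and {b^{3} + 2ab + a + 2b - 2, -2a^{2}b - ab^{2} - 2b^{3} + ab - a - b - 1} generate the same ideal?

Yes, the ideals are equal.

For a fixed monomial order, each ideal has a unique reduced Gröbner basis; comparing bases decides equality.
Buchberger on the first generating set:
f_1 = 2a^{2}b + ab^{2} - a + 2b, LT = a^{2}b.
f_2 = 2b^{3} - ab + 2a - b + 1, LT = b^{3}.

S(f_1,f_2): lcm = a^{2}b^{3}. S = -2ab^{4} - 2a^{3}b - a^{3} - 2a^{2}b + 2ab^{2} + b^{3} + 2a^{2}.
  reduce S modulo (f_1, f_2):
  remainder -a^{3} + ab^{2} + a^{2} + ab - a - 2b + 2 ≠ 0; add g_3 = -a^{3} + ab^{2} + a^{2} + ab - a - 2b + 2 to the basis.

The other S-polynomials (S(f_1,g_3), S(f_2,g_3)) all reduce to 0 modulo the current basis, so we have a Gröbner basis.
Inter-reduce: drop elements whose leading term is divisible by another's, tail-reduce, and make monic.
Reduced Gröbner basis: {a^{3} - ab^{2} - a^{2} - ab + a + 2b - 2, a^{2}b - 2ab^{2} + 2a + b, b^{3} + 2ab + a + 2b - 2}.

Buchberger on the second generating set:
h_1 = b^{3} + 2ab + a + 2b - 2, LT = b^{3}.
h_2 = -2a^{2}b - ab^{2} - 2b^{3} + ab - a - b - 1, LT = a^{2}b.

S(h_1,h_2): lcm = a^{2}b^{3}. S = 2ab^{4} - b^{5} + 2a^{3}b - 2ab^{3} + a^{3} + 2a^{2}b + 2ab^{2} + 2b^{3} - 2a^{2} + 2b^{2}.
  reduce S modulo (h_1, h_2):
  remainder a^{3} - ab^{2} - a^{2} - ab + a + 2b - 2 ≠ 0; add k_3 = a^{3} - ab^{2} - a^{2} - ab + a + 2b - 2 to the basis.

The other S-polynomials (S(h_1,k_3), S(h_2,k_3)) all reduce to 0 modulo the current basis, so we have a Gröbner basis.
Inter-reduce: drop elements whose leading term is divisible by another's, tail-reduce, and make monic.
Reduced Gröbner basis: {a^{3} - ab^{2} - a^{2} - ab + a + 2b - 2, a^{2}b - 2ab^{2} + 2a + b, b^{3} + 2ab + a + 2b - 2}.

The two bases agree; hence the ideals are identical.
The choice of monomial ordering does not affect the verdict — as long as both bases are computed under the same ordering, their equality decides ideal equality.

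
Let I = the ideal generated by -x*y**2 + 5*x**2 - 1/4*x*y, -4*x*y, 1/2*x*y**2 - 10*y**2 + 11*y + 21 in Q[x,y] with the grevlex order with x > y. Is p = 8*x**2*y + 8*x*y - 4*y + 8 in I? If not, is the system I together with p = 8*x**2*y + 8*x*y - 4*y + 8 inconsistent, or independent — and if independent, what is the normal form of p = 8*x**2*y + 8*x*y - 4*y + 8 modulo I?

Adjoining 8*x**2*y + 8*x*y - 4*y + 8 makes the ideal the whole ring: the system is inconsistent.

First compute the reduced Gröbner basis of I by Buchberger's algorithm.
f_1 = -x*y**2 + 5*x**2 - 1/4*x*y, LT = x*y**2.
f_2 = -4*x*y, LT = x*y.
f_3 = 1/2*x*y**2 - 10*y**2 + 11*y + 21, LT = x*y**2.

S(f_1,f_2): lcm = x*y**2. S = -5*x**2 + 1/4*x*y.
  leading term x**2: no divisor's leading term divides it; move -5*x**2 to the remainder.
  leading term x*y: subtract (-1/16)·f_2 from 1/4*x*y → 0
  remainder -5*x**2 ≠ 0; add h_4 = -5*x**2 to the basis.

S(f_1,f_3): lcm = x*y**2. S = -5*x**2 + 1/4*x*y + 20*y**2 - 22*y - 42.
  leading term x**2: subtract (1)·h_4 from -5*x**2 + 1/4*x*y + 20*y**2 - 22*y - 42 → 1/4*x*y + 20*y**2 - 22*y - 42
  leading term x*y: subtract (-1/16)·f_2 from 1/4*x*y + 20*y**2 - 22*y - 42 → 20*y**2 - 22*y - 42
  leading term y**2: no divisor's leading term divides it; move 20*y**2 to the remainder.
  leading term y: no divisor's leading term divides it; move -22*y to the remainder.
  leading term 1: no divisor's leading term divides it; move -42 to the remainder.
  remainder 20*y**2 - 22*y - 42 ≠ 0; add h_5 = 20*y**2 - 22*y - 42 to the basis.

S(f_2,f_3): lcm = x*y**2. S = 20*y**2 - 22*y - 42.
  leading term y**2: subtract (1)·h_5 from 20*y**2 - 22*y - 42 → 0
  remainder 0.

S(f_1,h_4): lcm = x**2*y**2. S = -5*x**3 + 1/4*x**2*y.
  leading term x**3: subtract (x)·h_4 from -5*x**3 + 1/4*x**2*y → 1/4*x**2*y
  leading term x**2*y: subtract (-1/16*x)·f_2 from 1/4*x**2*y → 0
  remainder 0.

S(f_2,h_4): lcm = x**2*y. S = 0.
  remainder 0.

S(f_3,h_4): lcm = x**2*y**2. S = -20*x*y**2 + 22*x*y + 42*x.
  leading term x*y**2: subtract (20)·f_1 from -20*x*y**2 + 22*x*y + 42*x → -100*x**2 + 27*x*y + 42*x
  leading term x**2: subtract (20)·h_4 from -100*x**2 + 27*x*y + 42*x → 27*x*y + 42*x
  leading term x*y: subtract (-27/4)·f_2 from 27*x*y + 42*x → 42*x
  leading term x: no divisor's leading term divides it; move 42*x to the remainder.
  remainder 42*x ≠ 0; add h_6 = 42*x to the basis.

S(f_1,h_5): lcm = x*y**2. S = -5*x**2 + 27/20*x*y + 21/10*x.
  leading term x**2: subtract (1)·h_4 from -5*x**2 + 27/20*x*y + 21/10*x → 27/20*x*y + 21/10*x
  leading term x*y: subtract (-27/80)·f_2 from 27/20*x*y + 21/10*x → 21/10*x
  leading term x: subtract (1/20)·h_6 from 21/10*x → 0
  remainder 0.

S(f_2,h_5): lcm = x*y**2. S = 11/10*x*y + 21/10*x.
  leading term x*y: subtract (-11/40)·f_2 from 11/10*x*y + 21/10*x → 21/10*x
  leading term x: subtract (1/20)·h_6 from 21/10*x → 0
  remainder 0.

S(f_3,h_5): lcm = x*y**2. S = 11/10*x*y - 20*y**2 + 21/10*x + 22*y + 42.
  leading term x*y: subtract (-11/40)·f_2 from 11/10*x*y - 20*y**2 + 21/10*x + 22*y + 42 → -20*y**2 + 21/10*x + 22*y + 42
  leading term y**2: subtract (-1)·h_5 from -20*y**2 + 21/10*x + 22*y + 42 → 21/10*x
  leading term x: subtract (1/20)·h_6 from 21/10*x → 0
  remainder 0.

S(h_4,h_5): leading monomials are coprime, so the S-polynomial reduces to 0 (Buchberger's first criterion).
S(f_1,h_6): lcm = x*y**2. S = -5*x**2 + 1/4*x*y.
  leading term x**2: subtract (1)·h_4 from -5*x**2 + 1/4*x*y → 1/4*x*y
  leading term x*y: subtract (-1/16)·f_2 from 1/4*x*y → 0
  remainder 0.

S(f_2,h_6): lcm = x*y. S = 0.
  remainder 0.

S(f_3,h_6): lcm = x*y**2. S = -20*y**2 + 22*y + 42.
  leading term y**2: subtract (-1)·h_5 from -20*y**2 + 22*y + 42 → 0
  remainder 0.

S(h_4,h_6): lcm = x**2. S = 0.
  remainder 0.

S(h_5,h_6): leading monomials are coprime, so the S-polynomial reduces to 0 (Buchberger's first criterion).
Every S-polynomial of the final basis reduces to 0, so we have a Gröbner basis.
Inter-reduce: drop elements whose leading term is divisible by another's, tail-reduce, and make monic.
Reduced Gröbner basis: {y**2 - 11/10*y - 21/10, x}.
Label its elements g_1 = y**2 - 11/10*y - 21/10, g_2 = x.

Reduce p = 8*x**2*y + 8*x*y - 4*y + 8 modulo G:
  leading term x**2*y: subtract (8*x*y)·g_2 from 8*x**2*y + 8*x*y - 4*y + 8 → 8*x*y - 4*y + 8
  leading term x*y: subtract (8*y)·g_2 from 8*x*y - 4*y + 8 → -4*y + 8
  leading term y: no divisor's leading term divides it; move -4*y to the remainder.
  leading term 1: no divisor's leading term divides it; move 8 to the remainder.
  normal form = -4*y + 8.
The normal form is nonzero, so p ∉ I. Since p minus its normal form lies in I, I + (p) = I + (r) where r = -4*y + 8; decide whether this ideal is the whole ring.
Run Buchberger on G together with r (pairs among the g_i already reduce to 0 since G is a Gröbner basis):
g_1 = y**2 - 11/10*y - 21/10, LT = y**2.
g_2 = x, LT = x.
r = -4*y + 8, LT = y.

S(g_1,g_2): leading monomials are coprime, so the S-polynomial reduces to 0 (Buchberger's first criterion).
S(g_1,r): lcm = y**2. S = 9/10*y - 21/10.
  leading term y: subtract (-9/40)·r from 9/10*y - 21/10 → -3/10
  leading term 1: no divisor's leading term divides it; move -3/10 to the remainder.
  remainder -3/10 ≠ 0; add m_4 = -3/10 to the basis.

S(g_2,r): leading monomials are coprime, so the S-polynomial reduces to 0 (Buchberger's first criterion).
S(g_1,m_4): leading monomials are coprime, so the S-polynomial reduces to 0 (Buchberger's first criterion).
S(g_2,m_4): leading monomials are coprime, so the S-polynomial reduces to 0 (Buchberger's first criterion).
S(r,m_4): leading monomials are coprime, so the S-polynomial reduces to 0 (Buchberger's first criterion).
Every S-polynomial of the final basis reduces to 0, so we have a Gröbner basis.
Inter-reduce: drop elements whose leading term is divisible by another's, tail-reduce, and make monic.
Reduced Gröbner basis: {1}.
The reduced Gröbner basis of I + (p) is {1}: the ideal is the whole ring, so the enlarged system has no common solution — adjoining p is inconsistent.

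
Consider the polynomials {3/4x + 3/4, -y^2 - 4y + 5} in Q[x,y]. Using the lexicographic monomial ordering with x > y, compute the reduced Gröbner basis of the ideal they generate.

f_1 = 3/4x + 3/4, LT = x.
f_2 = -y^2 - 4y + 5, LT = y^2.

The S-polynomials (S(f_1,f_2)) all reduce to 0 modulo the current basis, so we have a Gröbner basis.

G = {x + 1, y^2 + 4y - 5}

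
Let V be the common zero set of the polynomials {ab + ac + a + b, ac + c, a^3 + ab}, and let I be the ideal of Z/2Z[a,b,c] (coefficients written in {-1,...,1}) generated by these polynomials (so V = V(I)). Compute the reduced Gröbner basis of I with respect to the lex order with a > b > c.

G = {a + b^3 + b + c, b^4 + b^3 + b^2 + c, bc + c, c^2 + c}

f_1 = ab + ac + a + b, LT = ab.
f_2 = ac + c, LT = ac.
f_3 = a^3 + ab, LT = a^3.

S(f_1,f_2): lcm = abc. S = ac^2 + ac.
  leading term ac^2: subtract (c)·f_2 from ac^2 + ac → ac + c^2
  leading term ac: subtract (1)·f_2 from ac + c^2 → c^2 + c
  leading term c^2: no divisor's leading term divides it; move c^2 to the remainder.
  leading term c: no divisor's leading term divides it; move c to the remainder.
  remainder c^2 + c ≠ 0; add g_4 = c^2 + c to the basis.

S(f_1,f_3): lcm = a^3b. S = a^3c + a^3 + a^2b + ab^2.
  leading term a^3c: subtract (a^2)·f_2 from a^3c + a^3 + a^2b + ab^2 → a^3 + a^2b + a^2c + ab^2
  leading term a^3: subtract (1)·f_3 from a^3 + a^2b + a^2c + ab^2 → a^2b + a^2c + ab^2 + ab
  leading term a^2b: subtract (a)·f_1 from a^2b + a^2c + ab^2 + ab → a^2 + ab^2
  leading term a^2: no divisor's leading term divides it; move a^2 to the remainder.
  leading term ab^2: subtract (b)·f_1 from ab^2 → abc + ab + b^2
  leading term abc: subtract (c)·f_1 from abc + ab + b^2 → ab + ac^2 + ac + b^2 + bc
  leading term ab: subtract (1)·f_1 from ab + ac^2 + ac + b^2 + bc → ac^2 + a + b^2 + bc + b
  leading term ac^2: subtract (c)·f_2 from ac^2 + a + b^2 + bc + b → a + b^2 + bc + b + c^2
  leading term a: no divisor's leading term divides it; move a to the remainder.
  leading term b^2: no divisor's leading term divides it; move b^2 to the remainder.
  leading term bc: no divisor's leading term divides it; move bc to the remainder.
  leading term b: no divisor's leading term divides it; move b to the remainder.
  leading term c^2: subtract (1)·g_4 from c^2 → c
  leading term c: no divisor's leading term divides it; move c to the remainder.
  remainder a^2 + a + b^2 + bc + b + c ≠ 0; add g_5 = a^2 + a + b^2 + bc + b + c to the basis.

S(f_2,f_3): lcm = a^3c. S = a^2c + abc.
  leading term a^2c: subtract (a)·f_2 from a^2c + abc → abc + ac
  leading term abc: subtract (c)·f_1 from abc + ac → ac^2 + bc
  leading term ac^2: subtract (c)·f_2 from ac^2 + bc → bc + c^2
  leading term bc: no divisor's leading term divides it; move bc to the remainder.
  leading term c^2: subtract (1)·g_4 from c^2 → c
  leading term c: no divisor's leading term divides it; move c to the remainder.
  remainder bc + c ≠ 0; add g_6 = bc + c to the basis.

S(f_1,g_5): lcm = a^2b. S = a^2c + a^2 + b^3 + b^2c + b^2 + bc.
  leading term a^2c: subtract (a)·f_2 from a^2c + a^2 + b^3 + b^2c + b^2 + bc → a^2 + ac + b^3 + b^2c + b^2 + bc
  leading term a^2: subtract (1)·g_5 from a^2 + ac + b^3 + b^2c + b^2 + bc → ac + a + b^3 + b^2c + b + c
  leading term ac: subtract (1)·f_2 from ac + a + b^3 + b^2c + b + c → a + b^3 + b^2c + b
  leading term a: no divisor's leading term divides it; move a to the remainder.
  leading term b^3: no divisor's leading term divides it; move b^3 to the remainder.
  leading term b^2c: subtract (b)·g_6 from b^2c + b → bc + b
  leading term bc: subtract (1)·g_6 from bc + b → b + c
  leading term b: no divisor's leading term divides it; move b to the remainder.
  leading term c: no divisor's leading term divides it; move c to the remainder.
  remainder a + b^3 + b + c ≠ 0; add g_7 = a + b^3 + b + c to the basis.

S(f_1,g_7): lcm = ab. S = ac + a + b^4 + b^2 + bc + b.
  leading term ac: subtract (1)·f_2 from ac + a + b^4 + b^2 + bc + b → a + b^4 + b^2 + bc + b + c
  leading term a: subtract (1)·g_7 from a + b^4 + b^2 + bc + b + c → b^4 + b^3 + b^2 + bc
  leading term b^4: no divisor's leading term divides it; move b^4 to the remainder.
  leading term b^3: no divisor's leading term divides it; move b^3 to the remainder.
  leading term b^2: no divisor's leading term divides it; move b^2 to the remainder.
  leading term bc: subtract (1)·g_6 from bc → c
  leading term c: no divisor's leading term divides it; move c to the remainder.
  remainder b^4 + b^3 + b^2 + c ≠ 0; add g_8 = b^4 + b^3 + b^2 + c to the basis.

The other S-polynomials (S(f_1,g_4), S(f_2,g_4), S(f_3,g_4), S(f_2,g_5), S(f_3,g_5), S(g_4,g_5), S(f_1,g_6), S(f_2,g_6), S(f_3,g_6), S(g_4,g_6), S(g_5,g_6), S(f_2,g_7), S(f_3,g_7), S(g_4,g_7), S(g_5,g_7), S(g_6,g_7), S(f_1,g_8), S(f_2,g_8), S(f_3,g_8), S(g_4,g_8), S(g_5,g_8), S(g_6,g_8), S(g_7,g_8)) all reduce to 0 modulo the current basis, so we have a Gröbner basis.
Inter-reduce: drop elements whose leading term is divisible by another's, tail-reduce, and make monic.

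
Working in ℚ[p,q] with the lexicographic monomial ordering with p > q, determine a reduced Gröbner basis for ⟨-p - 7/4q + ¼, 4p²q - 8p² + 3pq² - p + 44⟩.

G = {p + 7/4q - ¼, q³ - 109/28q² + 9/7q + 173/28}

Buchberger's algorithm terminates because the ascending chain of leading-term ideals stabilizes.

f_1 = -p - 7/4q + ¼, LT = p.
f_2 = 4p²q - 8p² + 3pq² - p + 44, LT = p²q.

S(f_1,f_2): lcm = p²q. S = 2p² + pq² - ¼pq + ¼p - 11.
  leading term p²: subtract (-2p)·f_1 from 2p² + pq² - ¼pq + ¼p - 11 → pq² - 15/4pq + ¾p - 11
  leading term pq²: subtract (-q²)·f_1 from pq² - 15/4pq + ¾p - 11 → -15/4pq + ¾p - 7/4q³ + ¼q² - 11
  leading term pq: subtract (15/4q)·f_1 from -15/4pq + ¾p - 7/4q³ + ¼q² - 11 → ¾p - 7/4q³ + 109/16q² - 15/16q - 11
  leading term p: subtract (-¾)·f_1 from ¾p - 7/4q³ + 109/16q² - 15/16q - 11 → -7/4q³ + 109/16q² - 9/4q - 173/16
  leading term q³: no divisor's leading term divides it; move -7/4q³ to the remainder.
  leading term q²: no divisor's leading term divides it; move 109/16q² to the remainder.
  leading term q: no divisor's leading term divides it; move -9/4q to the remainder.
  leading term 1: no divisor's leading term divides it; move -173/16 to the remainder.
  remainder -7/4q³ + 109/16q² - 9/4q - 173/16 ≠ 0; add g_3 = -7/4q³ + 109/16q² - 9/4q - 173/16 to the basis.

The other S-polynomials (S(f_1,g_3), S(f_2,g_3)) all reduce to 0 modulo the current basis, so we have a Gröbner basis.
Inter-reduce: drop elements whose leading term is divisible by another's, tail-reduce, and make monic.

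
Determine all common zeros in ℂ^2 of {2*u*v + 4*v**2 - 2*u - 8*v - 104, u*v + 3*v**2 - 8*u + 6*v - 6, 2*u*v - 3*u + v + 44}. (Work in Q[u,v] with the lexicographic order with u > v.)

{(3, -5)}

Compute a lex Gröbner basis by Buchberger's algorithm.
f_1 = 2*u*v - 2*u + 4*v**2 - 8*v - 104, LT = u*v.
f_2 = u*v - 8*u + 3*v**2 + 6*v - 6, LT = u*v.
f_3 = 2*u*v - 3*u + v + 44, LT = u*v.

S(f_1,f_2): lcm = u*v. S = 7*u - v**2 - 10*v - 46.
  leading term u: no divisor's leading term divides it; move 7*u to the remainder.
  leading term v**2: no divisor's leading term divides it; move -v**2 to the remainder.
  leading term v: no divisor's leading term divides it; move -10*v to the remainder.
  leading term 1: no divisor's leading term divides it; move -46 to the remainder.
  remainder 7*u - v**2 - 10*v - 46 ≠ 0; add h_4 = 7*u - v**2 - 10*v - 46 to the basis.

S(f_1,f_3): lcm = u*v. S = 1/2*u + 2*v**2 - 9/2*v - 74.
  leading term u: subtract (1/14)·h_4 from 1/2*u + 2*v**2 - 9/2*v - 74 → 29/14*v**2 - 53/14*v - 495/7
  leading term v**2: no divisor's leading term divides it; move 29/14*v**2 to the remainder.
  leading term v: no divisor's leading term divides it; move -53/14*v to the remainder.
  leading term 1: no divisor's leading term divides it; move -495/7 to the remainder.
  remainder 29/14*v**2 - 53/14*v - 495/7 ≠ 0; add h_5 = 29/14*v**2 - 53/14*v - 495/7 to the basis.

S(f_1,h_4): lcm = u*v. S = -u + 1/7*v**3 + 24/7*v**2 + 18/7*v - 52.
  leading term u: subtract (-1/7)·h_4 from -u + 1/7*v**3 + 24/7*v**2 + 18/7*v - 52 → 1/7*v**3 + 23/7*v**2 + 8/7*v - 410/7
  leading term v**3: subtract (2/29*v)·h_5 from 1/7*v**3 + 23/7*v**2 + 8/7*v - 410/7 → 720/203*v**2 + 1222/203*v - 410/7
  leading term v**2: subtract (1440/841)·h_5 from 720/203*v**2 + 1222/203*v - 410/7 → 10514/841*v + 52570/841
  leading term v: no divisor's leading term divides it; move 10514/841*v to the remainder.
  leading term 1: no divisor's leading term divides it; move 52570/841 to the remainder.
  remainder 10514/841*v + 52570/841 ≠ 0; add h_6 = 10514/841*v + 52570/841 to the basis.

The other S-polynomials (S(f_2,f_3), S(f_2,h_4), S(f_3,h_4), S(f_1,h_5), S(f_2,h_5), S(f_3,h_5), S(h_4,h_5), S(f_1,h_6), S(f_2,h_6), S(f_3,h_6), S(h_4,h_6), S(h_5,h_6)) all reduce to 0 modulo the current basis, so we have a Gröbner basis.
Inter-reduce: drop elements whose leading term is divisible by another's, tail-reduce, and make monic.
Reduced Gröbner basis: {u - 3, v + 5}.

Elimination: the polynomial v + 5 lies in the elimination ideal for v, so v ∈ {-5}. For each such v, the remaining basis elements (now univariate) give the rest of the solution.
  v = -5: the earlier basis element becomes u - 3 = 0, giving u = 3 — point (3, -5).
Substituting each solution back into the original system confirms all equations vanish.
This is the nonlinear analogue of row-reducing a linear system.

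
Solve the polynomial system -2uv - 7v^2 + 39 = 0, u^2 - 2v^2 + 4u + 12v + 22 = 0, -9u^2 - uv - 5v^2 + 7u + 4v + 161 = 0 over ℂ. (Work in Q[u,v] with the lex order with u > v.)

Compute a lex Gröbner basis by Buchberger's algorithm.
f_1 = -2uv - 7v^2 + 39, LT = uv.
f_2 = u^2 + 4u - 2v^2 + 12v + 22, LT = u^2.
f_3 = -9u^2 - uv + 7u - 5v^2 + 4v + 161, LT = u^2.

S(f_1,f_2): lcm = u^2v. S = 7/2uv^2 - 4uv - 39/2u + 2v^3 - 12v^2 - 22v.
  reduce S modulo (f_1, f_2, f_3):
  remainder -39/2u - 41/4v^3 + 2v^2 + 185/4v - 78 ≠ 0; add h_4 = -39/2u - 41/4v^3 + 2v^2 + 185/4v - 78 to the basis.

S(f_1,f_3): lcm = u^2v. S = 61/18uv^2 + 7/9uv - 39/2u - 5/9v^3 + 4/9v^2 + 161/9v.
  reduce S modulo (f_1, f_2, f_3, h_4):
  remainder -13/6v^3 - 77/18v^2 + 679/18v + 559/6 ≠ 0; add h_5 = -13/6v^3 - 77/18v^2 + 679/18v + 559/6 to the basis.

S(f_2,f_3): lcm = u^2. S = -1/9uv + 43/9u - 23/9v^2 + 112/9v + 359/9.
  reduce S modulo (f_1, f_2, f_3, h_4, h_5):
  remainder 44924/13689v^2 - 273064/13689v - 31372/351 ≠ 0; add h_6 = 44924/13689v^2 - 273064/13689v - 31372/351 to the basis.

S(f_1,h_4): lcm = uv. S = -41/78v^4 + 4/39v^3 + 229/39v^2 - 4v - 39/2.
  reduce S modulo (f_1, f_2, f_3, h_4, h_5, h_6):
  remainder -4822400/119457v - 4822400/39819 ≠ 0; add h_7 = -4822400/119457v - 4822400/39819 to the basis.

The other S-polynomials (S(f_2,h_4), S(f_3,h_4), S(f_1,h_5), S(f_2,h_5), S(f_3,h_5), S(h_4,h_5), S(f_1,h_6), S(f_2,h_6), S(f_3,h_6), S(h_4,h_6), S(h_5,h_6), S(f_1,h_7), S(f_2,h_7), S(f_3,h_7), S(h_4,h_7), S(h_5,h_7), S(h_6,h_7)) all reduce to 0 modulo the current basis, so we have a Gröbner basis.
Inter-reduce: drop elements whose leading term is divisible by another's, tail-reduce, and make monic.
Reduced Gröbner basis: {u - 4, v + 3}.

A lex Gröbner basis eliminates variables successively. Here v + 3 depends only on v, with roots {-3}; lifting each root through the earlier basis elements recovers the full solutions.
  v = -3: the earlier basis element becomes u - 4 = 0, giving u = 4 — point (4, -3).

{(4, -3)}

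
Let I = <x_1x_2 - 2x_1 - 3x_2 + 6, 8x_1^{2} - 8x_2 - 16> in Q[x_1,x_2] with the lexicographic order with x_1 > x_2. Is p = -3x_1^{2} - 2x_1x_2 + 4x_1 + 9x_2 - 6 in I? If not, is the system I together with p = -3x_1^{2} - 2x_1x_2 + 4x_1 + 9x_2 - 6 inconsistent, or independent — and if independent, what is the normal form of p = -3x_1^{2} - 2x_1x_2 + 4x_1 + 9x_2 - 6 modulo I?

First compute the reduced Gröbner basis of I by Buchberger's algorithm.
f_1 = x_1x_2 - 2x_1 - 3x_2 + 6, LT = x_1x_2.
f_2 = 8x_1^{2} - 8x_2 - 16, LT = x_1^{2}.

S(f_1,f_2): lcm = x_1^{2}x_2. S = -2x_1^{2} - 3x_1x_2 + 6x_1 + x_2^{2} + 2x_2.
  leading term x_1^{2}: subtract (-\tfrac{1}{4})·f_2 from -2x_1^{2} - 3x_1x_2 + 6x_1 + x_2^{2} + 2x_2 → -3x_1x_2 + 6x_1 + x_2^{2} - 4
  leading term x_1x_2: subtract (-3)·f_1 from -3x_1x_2 + 6x_1 + x_2^{2} - 4 → x_2^{2} - 9x_2 + 14
  leading term x_2^{2}: no divisor's leading term divides it; move x_2^{2} to the remainder.
  leading term x_2: no divisor's leading term divides it; move -9x_2 to the remainder.
  leading term 1: no divisor's leading term divides it; move 14 to the remainder.
  remainder x_2^{2} - 9x_2 + 14 ≠ 0; add h_3 = x_2^{2} - 9x_2 + 14 to the basis.

S(f_1,h_3): lcm = x_1x_2^{2}. S = 7x_1x_2 - 14x_1 - 3x_2^{2} + 6x_2.
  leading term x_1x_2: subtract (7)·f_1 from 7x_1x_2 - 14x_1 - 3x_2^{2} + 6x_2 → -3x_2^{2} + 27x_2 - 42
  leading term x_2^{2}: subtract (-3)·h_3 from -3x_2^{2} + 27x_2 - 42 → 0
  remainder 0.

S(f_2,h_3): leading monomials are coprime, so the S-polynomial reduces to 0 (Buchberger's first criterion).
Every S-polynomial of the final basis reduces to 0, so we have a Gröbner basis.
Inter-reduce: drop elements whose leading term is divisible by another's, tail-reduce, and make monic.
Reduced Gröbner basis: {x_1^{2} - x_2 - 2, x_1x_2 - 2x_1 - 3x_2 + 6, x_2^{2} - 9x_2 + 14}.
Label its elements g_1 = x_1^{2} - x_2 - 2, g_2 = x_1x_2 - 2x_1 - 3x_2 + 6, g_3 = x_2^{2} - 9x_2 + 14.

Reduce p = -3x_1^{2} - 2x_1x_2 + 4x_1 + 9x_2 - 6 modulo G:
  leading term x_1^{2}: subtract (-3)·g_1 from -3x_1^{2} - 2x_1x_2 + 4x_1 + 9x_2 - 6 → -2x_1x_2 + 4x_1 + 6x_2 - 12
  leading term x_1x_2: subtract (-2)·g_2 from -2x_1x_2 + 4x_1 + 6x_2 - 12 → 0
  normal form = 0.
Since the normal form is 0, p ∈ I.

-3x_1^{2} - 2x_1x_2 + 4x_1 + 9x_2 - 6 lies in I (it reduces to 0).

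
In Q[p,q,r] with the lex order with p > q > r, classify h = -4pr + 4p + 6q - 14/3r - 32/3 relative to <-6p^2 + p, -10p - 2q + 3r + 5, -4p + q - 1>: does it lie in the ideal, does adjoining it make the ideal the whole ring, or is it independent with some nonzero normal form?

First compute the reduced Gröbner basis of I by Buchberger's algorithm.
f_1 = -6p^2 + p, LT = p^2.
f_2 = -10p - 2q + 3r + 5, LT = p.
f_3 = -4p + q - 1, LT = p.

S(f_1,f_2): lcm = p^2. S = -1/5pq + 3/10pr + 1/3p.
  leading term pq: subtract (1/50q)·f_2 from -1/5pq + 3/10pr + 1/3p → 3/10pr + 1/3p + 1/25q^2 - 3/50qr - 1/10q
  leading term pr: subtract (-3/100r)·f_2 from 3/10pr + 1/3p + 1/25q^2 - 3/50qr - 1/10q → 1/3p + 1/25q^2 - 3/25qr - 1/10q + 9/100r^2 + 3/20r
  leading term p: subtract (-1/30)·f_2 from 1/3p + 1/25q^2 - 3/25qr - 1/10q + 9/100r^2 + 3/20r → 1/25q^2 - 3/25qr - 1/6q + 9/100r^2 + 1/4r + 1/6
  leading term q^2: no divisor's leading term divides it; move 1/25q^2 to the remainder.
  leading term qr: no divisor's leading term divides it; move -3/25qr to the remainder.
  leading term q: no divisor's leading term divides it; move -1/6q to the remainder.
  leading term r^2: no divisor's leading term divides it; move 9/100r^2 to the remainder.
  leading term r: no divisor's leading term divides it; move 1/4r to the remainder.
  leading term 1: no divisor's leading term divides it; move 1/6 to the remainder.
  remainder 1/25q^2 - 3/25qr - 1/6q + 9/100r^2 + 1/4r + 1/6 ≠ 0; add k_4 = 1/25q^2 - 3/25qr - 1/6q + 9/100r^2 + 1/4r + 1/6 to the basis.

S(f_1,f_3): lcm = p^2. S = 1/4pq - 5/12p.
  leading term pq: subtract (-1/40q)·f_2 from 1/4pq - 5/12p → -5/12p - 1/20q^2 + 3/40qr + 1/8q
  leading term p: subtract (1/24)·f_2 from -5/12p - 1/20q^2 + 3/40qr + 1/8q → -1/20q^2 + 3/40qr + 5/24q - 1/8r - 5/24
  leading term q^2: subtract (-5/4)·k_4 from -1/20q^2 + 3/40qr + 5/24q - 1/8r - 5/24 → -3/40qr + 9/80r^2 + 3/16r
  leading term qr: no divisor's leading term divides it; move -3/40qr to the remainder.
  leading term r^2: no divisor's leading term divides it; move 9/80r^2 to the remainder.
  leading term r: no divisor's leading term divides it; move 3/16r to the remainder.
  remainder -3/40qr + 9/80r^2 + 3/16r ≠ 0; add k_5 = -3/40qr + 9/80r^2 + 3/16r to the basis.

S(f_2,f_3): lcm = p. S = 9/20q - 3/10r - 3/4.
  leading term q: no divisor's leading term divides it; move 9/20q to the remainder.
  leading term r: no divisor's leading term divides it; move -3/10r to the remainder.
  leading term 1: no divisor's leading term divides it; move -3/4 to the remainder.
  remainder 9/20q - 3/10r - 3/4 ≠ 0; add k_6 = 9/20q - 3/10r - 3/4 to the basis.

S(f_1,k_4): leading monomials are coprime, so the S-polynomial reduces to 0 (Buchberger's first criterion).
S(f_2,k_4): leading monomials are coprime, so the S-polynomial reduces to 0 (Buchberger's first criterion).
S(f_3,k_4): leading monomials are coprime, so the S-polynomial reduces to 0 (Buchberger's first criterion).
S(f_1,k_5): leading monomials are coprime, so the S-polynomial reduces to 0 (Buchberger's first criterion).
S(f_2,k_5): leading monomials are coprime, so the S-polynomial reduces to 0 (Buchberger's first criterion).
S(f_3,k_5): leading monomials are coprime, so the S-polynomial reduces to 0 (Buchberger's first criterion).
S(k_4,k_5): lcm = q^2r. S = -3/2qr^2 - 5/3qr + 9/4r^3 + 25/4r^2 + 25/6r.
  leading term qr^2: subtract (20r)·k_5 from -3/2qr^2 - 5/3qr + 9/4r^3 + 25/4r^2 + 25/6r → -5/3qr + 5/2r^2 + 25/6r
  leading term qr: subtract (200/9)·k_5 from -5/3qr + 5/2r^2 + 25/6r → 0
  remainder 0.

S(f_1,k_6): leading monomials are coprime, so the S-polynomial reduces to 0 (Buchberger's first criterion).
S(f_2,k_6): leading monomials are coprime, so the S-polynomial reduces to 0 (Buchberger's first criterion).
S(f_3,k_6): leading monomials are coprime, so the S-polynomial reduces to 0 (Buchberger's first criterion).
S(k_4,k_6): lcm = q^2. S = -7/3qr - 5/2q + 9/4r^2 + 25/4r + 25/6.
  leading term qr: subtract (280/9)·k_5 from -7/3qr - 5/2q + 9/4r^2 + 25/4r + 25/6 → -5/2q - 5/4r^2 + 5/12r + 25/6
  leading term q: subtract (-50/9)·k_6 from -5/2q - 5/4r^2 + 5/12r + 25/6 → -5/4r^2 - 5/4r
  leading term r^2: no divisor's leading term divides it; move -5/4r^2 to the remainder.
  leading term r: no divisor's leading term divides it; move -5/4r to the remainder.
  remainder -5/4r^2 - 5/4r ≠ 0; add k_7 = -5/4r^2 - 5/4r to the basis.

S(k_5,k_6): lcm = qr. S = -5/6r^2 - 5/6r.
  leading term r^2: subtract (2/3)·k_7 from -5/6r^2 - 5/6r → 0
  remainder 0.

S(f_1,k_7): leading monomials are coprime, so the S-polynomial reduces to 0 (Buchberger's first criterion).
S(f_2,k_7): leading monomials are coprime, so the S-polynomial reduces to 0 (Buchberger's first criterion).
S(f_3,k_7): leading monomials are coprime, so the S-polynomial reduces to 0 (Buchberger's first criterion).
S(k_4,k_7): leading monomials are coprime, so the S-polynomial reduces to 0 (Buchberger's first criterion).
S(k_5,k_7): lcm = qr^2. S = -qr - 3/2r^3 - 5/2r^2.
  leading term qr: subtract (40/3)·k_5 from -qr - 3/2r^3 - 5/2r^2 → -3/2r^3 - 4r^2 - 5/2r
  leading term r^3: subtract (6/5r)·k_7 from -3/2r^3 - 4r^2 - 5/2r → -5/2r^2 - 5/2r
  leading term r^2: subtract (2)·k_7 from -5/2r^2 - 5/2r → 0
  remainder 0.

S(k_6,k_7): leading monomials are coprime, so the S-polynomial reduces to 0 (Buchberger's first criterion).
Every S-polynomial of the final basis reduces to 0, so we have a Gröbner basis.
Inter-reduce: drop elements whose leading term is divisible by another's, tail-reduce, and make monic.
Reduced Gröbner basis: {p - 1/6r - 1/6, q - 2/3r - 5/3, r^2 + r}.
Label its elements g_1 = p - 1/6r - 1/6, g_2 = q - 2/3r - 5/3, g_3 = r^2 + r.

Reduce h = -4pr + 4p + 6q - 14/3r - 32/3 modulo G:
  leading term pr: subtract (-4r)·g_1 from -4pr + 4p + 6q - 14/3r - 32/3 → 4p + 6q - 2/3r^2 - 16/3r - 32/3
  leading term p: subtract (4)·g_1 from 4p + 6q - 2/3r^2 - 16/3r - 32/3 → 6q - 2/3r^2 - 14/3r - 10
  leading term q: subtract (6)·g_2 from 6q - 2/3r^2 - 14/3r - 10 → -2/3r^2 - 2/3r
  leading term r^2: subtract (-2/3)·g_3 from -2/3r^2 - 2/3r → 0
  normal form = 0.
Since the normal form is 0, h ∈ I.

-4pr + 4p + 6q - 14/3r - 32/3 lies in I (it reduces to 0).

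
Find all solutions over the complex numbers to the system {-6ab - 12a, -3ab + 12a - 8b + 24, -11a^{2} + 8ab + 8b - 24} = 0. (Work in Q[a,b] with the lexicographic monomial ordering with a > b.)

Compute a lex Gröbner basis by Buchberger's algorithm.
f_1 = -6ab - 12a, LT = ab.
f_2 = -3ab + 12a - 8b + 24, LT = ab.
f_3 = -11a^{2} + 8ab + 8b - 24, LT = a^{2}.

S(f_1,f_2): lcm = ab. S = 6a - \tfrac{8}{3}b + 8.
  reduce S modulo (f_1, f_2, f_3):
  remainder 6a - \tfrac{8}{3}b + 8 ≠ 0; add h_4 = 6a - \tfrac{8}{3}b + 8 to the basis.

S(f_1,f_3): lcm = a^{2}b. S = 2a^{2} + \tfrac{8}{11}ab^{2} + \tfrac{8}{11}b^{2} - \tfrac{24}{11}b.
  reduce S modulo (f_1, f_2, f_3, h_4):
  remainder \tfrac{8}{11}b^{2} - \tfrac{8}{11}b - \tfrac{48}{11} ≠ 0; add h_5 = \tfrac{8}{11}b^{2} - \tfrac{8}{11}b - \tfrac{48}{11} to the basis.

S(f_2,f_3): lcm = a^{2}b. S = -4a^{2} + \tfrac{8}{11}ab^{2} + \tfrac{8}{3}ab - 8a + \tfrac{8}{11}b^{2} - \tfrac{24}{11}b.
  reduce S modulo (f_1, f_2, f_3, h_4, h_5):
  remainder -\tfrac{1904}{297}b + \tfrac{1904}{99} ≠ 0; add h_6 = -\tfrac{1904}{297}b + \tfrac{1904}{99} to the basis.

The other S-polynomials (S(f_1,h_4), S(f_2,h_4), S(f_3,h_4), S(f_1,h_5), S(f_2,h_5), S(f_3,h_5), S(h_4,h_5), S(f_1,h_6), S(f_2,h_6), S(f_3,h_6), S(h_4,h_6), S(h_5,h_6)) all reduce to 0 modulo the current basis, so we have a Gröbner basis.
Inter-reduce: drop elements whose leading term is divisible by another's, tail-reduce, and make monic.
Reduced Gröbner basis: {a, b - 3}.

Since the basis is lex-ordered, b - 3 is univariate in b. Its roots are {3}. Back-substituting each root into the other basis elements fixes the other coordinates.
  b = 3: the earlier basis element becomes a = 0, giving a = 0 — point (0, 3).

{(0, 3)}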